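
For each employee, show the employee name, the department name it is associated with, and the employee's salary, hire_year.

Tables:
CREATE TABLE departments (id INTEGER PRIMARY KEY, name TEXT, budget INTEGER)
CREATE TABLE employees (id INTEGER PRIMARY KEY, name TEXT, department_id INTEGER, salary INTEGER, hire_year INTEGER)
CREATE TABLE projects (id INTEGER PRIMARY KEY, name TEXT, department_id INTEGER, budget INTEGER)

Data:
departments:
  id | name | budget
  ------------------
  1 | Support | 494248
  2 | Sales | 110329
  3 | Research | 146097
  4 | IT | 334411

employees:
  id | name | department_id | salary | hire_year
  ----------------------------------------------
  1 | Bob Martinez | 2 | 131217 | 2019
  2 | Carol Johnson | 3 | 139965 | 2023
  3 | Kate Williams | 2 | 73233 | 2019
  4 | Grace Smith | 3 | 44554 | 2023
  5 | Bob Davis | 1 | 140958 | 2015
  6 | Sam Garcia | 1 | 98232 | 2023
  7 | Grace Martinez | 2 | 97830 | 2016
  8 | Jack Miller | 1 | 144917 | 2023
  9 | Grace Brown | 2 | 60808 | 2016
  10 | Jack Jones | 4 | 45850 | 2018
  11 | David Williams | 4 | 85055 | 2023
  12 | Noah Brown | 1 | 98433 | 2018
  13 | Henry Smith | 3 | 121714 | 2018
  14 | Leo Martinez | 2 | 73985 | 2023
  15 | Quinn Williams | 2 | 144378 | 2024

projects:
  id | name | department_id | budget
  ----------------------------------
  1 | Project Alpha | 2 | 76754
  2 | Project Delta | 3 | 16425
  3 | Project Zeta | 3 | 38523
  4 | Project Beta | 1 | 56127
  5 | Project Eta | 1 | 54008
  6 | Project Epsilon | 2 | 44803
SELECT c.name, p.name AS department, c.salary, c.hire_year FROM employees c JOIN departments p ON c.department_id = p.id

Execution result:
name | department | salary | hire_year
Bob Martinez | Sales | 131217 | 2019
Carol Johnson | Research | 139965 | 2023
Kate Williams | Sales | 73233 | 2019
Grace Smith | Research | 44554 | 2023
Bob Davis | Support | 140958 | 2015
Sam Garcia | Support | 98232 | 2023
Grace Martinez | Sales | 97830 | 2016
Jack Miller | Support | 144917 | 2023
Grace Brown | Sales | 60808 | 2016
Jack Jones | IT | 45850 | 2018
David Williams | IT | 85055 | 2023
Noah Brown | Support | 98433 | 2018
Henry Smith | Research | 121714 | 2018
Leo Martinez | Sales | 73985 | 2023
Quinn Williams | Sales | 144378 | 2024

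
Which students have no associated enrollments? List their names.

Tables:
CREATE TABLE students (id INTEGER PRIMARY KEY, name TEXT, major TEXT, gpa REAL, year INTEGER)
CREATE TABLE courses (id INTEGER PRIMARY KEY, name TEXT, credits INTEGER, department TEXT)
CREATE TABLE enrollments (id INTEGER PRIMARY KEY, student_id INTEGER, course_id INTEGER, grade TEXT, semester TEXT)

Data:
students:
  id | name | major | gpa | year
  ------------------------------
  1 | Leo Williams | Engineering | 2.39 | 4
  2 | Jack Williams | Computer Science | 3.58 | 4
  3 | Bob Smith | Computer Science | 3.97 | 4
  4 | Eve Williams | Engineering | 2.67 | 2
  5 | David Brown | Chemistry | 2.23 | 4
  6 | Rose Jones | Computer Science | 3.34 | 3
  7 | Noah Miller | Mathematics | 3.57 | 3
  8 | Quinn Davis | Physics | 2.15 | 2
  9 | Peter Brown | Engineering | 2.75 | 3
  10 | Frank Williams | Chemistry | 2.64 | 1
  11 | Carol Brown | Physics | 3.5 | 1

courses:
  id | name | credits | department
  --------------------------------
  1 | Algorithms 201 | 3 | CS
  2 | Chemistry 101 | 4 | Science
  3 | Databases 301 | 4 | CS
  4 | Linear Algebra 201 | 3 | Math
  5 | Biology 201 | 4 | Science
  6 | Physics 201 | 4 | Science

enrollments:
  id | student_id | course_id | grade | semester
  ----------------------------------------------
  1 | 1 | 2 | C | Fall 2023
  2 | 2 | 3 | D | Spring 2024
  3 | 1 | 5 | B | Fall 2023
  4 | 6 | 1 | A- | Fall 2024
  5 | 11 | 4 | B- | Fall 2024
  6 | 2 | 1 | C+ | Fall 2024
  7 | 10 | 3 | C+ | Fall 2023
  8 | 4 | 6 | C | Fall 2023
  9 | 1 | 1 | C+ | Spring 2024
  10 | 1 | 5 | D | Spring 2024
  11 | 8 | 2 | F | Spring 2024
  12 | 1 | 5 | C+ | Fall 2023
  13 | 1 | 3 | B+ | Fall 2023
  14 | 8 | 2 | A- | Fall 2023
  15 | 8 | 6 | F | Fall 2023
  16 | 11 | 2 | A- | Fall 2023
SELECT p.name FROM students p LEFT JOIN enrollments c ON c.student_id = p.id WHERE c.id IS NULL

Execution result:
name
Bob Smith
David Brown
Noah Miller
Peter Brown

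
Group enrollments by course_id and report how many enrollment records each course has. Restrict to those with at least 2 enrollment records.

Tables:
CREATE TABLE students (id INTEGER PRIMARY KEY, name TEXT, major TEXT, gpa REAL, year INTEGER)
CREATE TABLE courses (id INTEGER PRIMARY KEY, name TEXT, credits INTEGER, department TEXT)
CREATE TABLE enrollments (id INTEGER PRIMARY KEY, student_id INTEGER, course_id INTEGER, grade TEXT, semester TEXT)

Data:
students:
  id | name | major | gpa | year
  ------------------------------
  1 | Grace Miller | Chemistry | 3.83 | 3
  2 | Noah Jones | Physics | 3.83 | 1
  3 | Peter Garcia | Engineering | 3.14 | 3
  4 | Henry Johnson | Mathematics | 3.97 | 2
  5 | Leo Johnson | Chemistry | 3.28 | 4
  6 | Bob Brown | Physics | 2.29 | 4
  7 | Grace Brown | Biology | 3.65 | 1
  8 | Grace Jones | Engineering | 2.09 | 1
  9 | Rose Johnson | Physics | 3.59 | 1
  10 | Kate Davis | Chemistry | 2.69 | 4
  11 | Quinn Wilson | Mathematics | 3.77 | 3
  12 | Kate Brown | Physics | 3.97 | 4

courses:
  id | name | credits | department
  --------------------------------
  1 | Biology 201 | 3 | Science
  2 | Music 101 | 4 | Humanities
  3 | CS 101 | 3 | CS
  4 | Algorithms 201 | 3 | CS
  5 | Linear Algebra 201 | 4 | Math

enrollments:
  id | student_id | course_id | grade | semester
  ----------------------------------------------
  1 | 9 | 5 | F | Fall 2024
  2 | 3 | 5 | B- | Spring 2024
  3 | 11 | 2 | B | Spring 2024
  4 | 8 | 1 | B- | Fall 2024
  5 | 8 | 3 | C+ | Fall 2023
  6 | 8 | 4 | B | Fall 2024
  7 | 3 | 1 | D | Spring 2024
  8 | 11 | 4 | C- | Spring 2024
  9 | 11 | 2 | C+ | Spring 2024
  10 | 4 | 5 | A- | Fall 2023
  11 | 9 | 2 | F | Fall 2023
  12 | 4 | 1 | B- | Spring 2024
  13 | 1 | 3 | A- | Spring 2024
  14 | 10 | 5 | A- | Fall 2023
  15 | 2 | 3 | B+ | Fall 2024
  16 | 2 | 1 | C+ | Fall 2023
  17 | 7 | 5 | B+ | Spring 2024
SELECT course_id, COUNT(*) AS enrollment_count FROM enrollments GROUP BY course_id HAVING COUNT(*) >= 2

Execution result:
course_id | enrollment_count
1 | 4
2 | 3
3 | 3
4 | 2
5 | 5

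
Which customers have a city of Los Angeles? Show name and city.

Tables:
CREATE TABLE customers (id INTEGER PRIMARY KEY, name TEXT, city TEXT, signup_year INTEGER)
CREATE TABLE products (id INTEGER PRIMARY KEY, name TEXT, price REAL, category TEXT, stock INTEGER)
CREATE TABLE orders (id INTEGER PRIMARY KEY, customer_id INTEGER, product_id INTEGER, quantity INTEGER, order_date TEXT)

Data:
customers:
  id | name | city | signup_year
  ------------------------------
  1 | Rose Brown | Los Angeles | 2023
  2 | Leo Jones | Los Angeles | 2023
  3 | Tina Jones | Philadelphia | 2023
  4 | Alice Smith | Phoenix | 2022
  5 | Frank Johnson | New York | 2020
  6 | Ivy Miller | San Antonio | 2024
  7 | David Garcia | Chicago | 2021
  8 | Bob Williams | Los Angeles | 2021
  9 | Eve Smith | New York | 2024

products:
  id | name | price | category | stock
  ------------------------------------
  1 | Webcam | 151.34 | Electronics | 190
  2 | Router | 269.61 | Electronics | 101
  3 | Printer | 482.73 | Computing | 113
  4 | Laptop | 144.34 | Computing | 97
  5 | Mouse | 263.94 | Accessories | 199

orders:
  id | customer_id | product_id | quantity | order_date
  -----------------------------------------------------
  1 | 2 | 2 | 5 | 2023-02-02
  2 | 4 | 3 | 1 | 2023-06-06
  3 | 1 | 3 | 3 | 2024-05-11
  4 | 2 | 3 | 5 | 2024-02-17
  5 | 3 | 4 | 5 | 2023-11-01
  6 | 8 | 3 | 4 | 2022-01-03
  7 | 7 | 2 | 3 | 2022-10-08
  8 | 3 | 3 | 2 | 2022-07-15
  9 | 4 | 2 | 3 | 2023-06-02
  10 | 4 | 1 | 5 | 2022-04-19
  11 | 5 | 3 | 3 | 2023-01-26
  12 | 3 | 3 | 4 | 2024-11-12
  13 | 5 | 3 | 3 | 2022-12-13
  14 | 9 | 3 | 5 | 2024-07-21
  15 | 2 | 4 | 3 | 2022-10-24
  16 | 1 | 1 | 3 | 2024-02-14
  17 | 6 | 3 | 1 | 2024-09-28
SELECT name, city FROM customers WHERE city = 'Los Angeles'

Execution result:
name | city
Rose Brown | Los Angeles
Leo Jones | Los Angeles
Bob Williams | Los Angeles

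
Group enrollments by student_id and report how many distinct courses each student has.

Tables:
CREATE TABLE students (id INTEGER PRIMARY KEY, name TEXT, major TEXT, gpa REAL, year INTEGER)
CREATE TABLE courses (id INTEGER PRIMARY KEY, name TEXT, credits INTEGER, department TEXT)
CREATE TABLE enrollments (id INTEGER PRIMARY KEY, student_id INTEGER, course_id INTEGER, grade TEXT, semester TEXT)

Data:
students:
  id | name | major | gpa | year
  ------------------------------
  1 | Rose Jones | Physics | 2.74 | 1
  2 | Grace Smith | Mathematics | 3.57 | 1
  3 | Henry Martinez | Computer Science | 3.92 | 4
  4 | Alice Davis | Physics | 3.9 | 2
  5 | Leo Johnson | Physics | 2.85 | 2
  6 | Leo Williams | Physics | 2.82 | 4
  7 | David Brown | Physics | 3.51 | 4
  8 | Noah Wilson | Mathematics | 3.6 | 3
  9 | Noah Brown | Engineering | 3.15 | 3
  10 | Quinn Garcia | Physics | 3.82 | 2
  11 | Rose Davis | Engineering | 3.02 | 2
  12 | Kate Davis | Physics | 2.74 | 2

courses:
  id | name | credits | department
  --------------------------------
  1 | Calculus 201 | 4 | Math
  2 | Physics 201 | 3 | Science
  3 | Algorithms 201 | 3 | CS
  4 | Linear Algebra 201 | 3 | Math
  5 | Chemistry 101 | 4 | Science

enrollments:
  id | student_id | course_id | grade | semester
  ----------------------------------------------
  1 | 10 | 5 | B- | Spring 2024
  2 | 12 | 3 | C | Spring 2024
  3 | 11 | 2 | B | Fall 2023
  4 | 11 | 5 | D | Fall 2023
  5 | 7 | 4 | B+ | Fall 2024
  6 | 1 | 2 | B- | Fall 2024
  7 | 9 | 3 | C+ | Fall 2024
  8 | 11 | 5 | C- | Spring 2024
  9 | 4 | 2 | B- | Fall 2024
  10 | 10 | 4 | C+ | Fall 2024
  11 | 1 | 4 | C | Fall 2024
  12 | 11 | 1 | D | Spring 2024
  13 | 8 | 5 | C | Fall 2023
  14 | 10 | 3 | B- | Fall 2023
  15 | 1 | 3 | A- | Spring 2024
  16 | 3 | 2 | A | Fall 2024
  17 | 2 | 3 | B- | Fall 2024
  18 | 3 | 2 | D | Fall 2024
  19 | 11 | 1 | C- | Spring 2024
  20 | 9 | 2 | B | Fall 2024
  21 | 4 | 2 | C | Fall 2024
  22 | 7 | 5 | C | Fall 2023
SELECT student_id, COUNT(DISTINCT course_id) AS distinct_course_count FROM enrollments GROUP BY student_id

Execution result:
student_id | distinct_course_count
1 | 3
2 | 1
3 | 1
4 | 1
7 | 2
8 | 1
9 | 2
10 | 3
11 | 3
12 | 1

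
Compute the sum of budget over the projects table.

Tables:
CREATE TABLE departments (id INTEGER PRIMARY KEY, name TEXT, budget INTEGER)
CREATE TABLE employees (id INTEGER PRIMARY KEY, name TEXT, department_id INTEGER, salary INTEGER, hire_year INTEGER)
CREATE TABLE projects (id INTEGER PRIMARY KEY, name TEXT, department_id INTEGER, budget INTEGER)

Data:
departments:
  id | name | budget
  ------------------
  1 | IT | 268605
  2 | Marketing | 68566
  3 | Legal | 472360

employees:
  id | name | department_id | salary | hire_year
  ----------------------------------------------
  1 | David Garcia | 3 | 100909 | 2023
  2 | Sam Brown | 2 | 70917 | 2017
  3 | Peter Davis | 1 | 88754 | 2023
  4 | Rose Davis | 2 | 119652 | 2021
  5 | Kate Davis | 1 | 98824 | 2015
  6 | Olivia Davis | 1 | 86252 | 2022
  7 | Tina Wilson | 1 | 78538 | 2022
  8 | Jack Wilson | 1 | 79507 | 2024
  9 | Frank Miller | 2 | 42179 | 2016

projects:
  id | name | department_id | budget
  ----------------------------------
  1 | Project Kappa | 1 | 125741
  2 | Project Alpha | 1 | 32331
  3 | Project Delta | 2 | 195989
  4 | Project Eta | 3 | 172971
SELECT SUM(budget) FROM projects

Execution result:
527032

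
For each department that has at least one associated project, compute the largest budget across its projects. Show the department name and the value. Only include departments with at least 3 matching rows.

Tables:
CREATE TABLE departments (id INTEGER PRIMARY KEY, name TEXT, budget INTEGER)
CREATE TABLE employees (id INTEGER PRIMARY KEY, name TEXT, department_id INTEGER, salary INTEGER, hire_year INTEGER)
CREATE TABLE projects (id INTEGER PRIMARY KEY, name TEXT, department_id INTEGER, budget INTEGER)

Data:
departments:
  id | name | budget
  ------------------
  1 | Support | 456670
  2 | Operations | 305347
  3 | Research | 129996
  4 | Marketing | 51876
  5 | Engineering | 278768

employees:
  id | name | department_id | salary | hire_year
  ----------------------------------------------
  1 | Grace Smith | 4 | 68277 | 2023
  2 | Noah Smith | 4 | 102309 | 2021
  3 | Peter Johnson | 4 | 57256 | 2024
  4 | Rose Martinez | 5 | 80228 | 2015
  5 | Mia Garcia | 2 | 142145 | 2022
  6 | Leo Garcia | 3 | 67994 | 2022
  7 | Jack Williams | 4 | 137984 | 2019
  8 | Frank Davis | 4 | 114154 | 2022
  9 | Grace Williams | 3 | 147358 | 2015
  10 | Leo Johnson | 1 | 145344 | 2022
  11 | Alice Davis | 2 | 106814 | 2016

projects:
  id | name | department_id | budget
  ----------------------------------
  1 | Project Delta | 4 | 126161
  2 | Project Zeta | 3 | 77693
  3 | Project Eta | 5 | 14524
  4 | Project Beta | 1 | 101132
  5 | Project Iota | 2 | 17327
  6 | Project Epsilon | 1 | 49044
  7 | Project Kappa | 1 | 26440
SELECT p.name, MAX(c.budget) AS max_budget FROM projects c JOIN departments p ON c.department_id = p.id GROUP BY p.id, p.name HAVING COUNT(*) >= 3

Execution result:
name | max_budget
Support | 101132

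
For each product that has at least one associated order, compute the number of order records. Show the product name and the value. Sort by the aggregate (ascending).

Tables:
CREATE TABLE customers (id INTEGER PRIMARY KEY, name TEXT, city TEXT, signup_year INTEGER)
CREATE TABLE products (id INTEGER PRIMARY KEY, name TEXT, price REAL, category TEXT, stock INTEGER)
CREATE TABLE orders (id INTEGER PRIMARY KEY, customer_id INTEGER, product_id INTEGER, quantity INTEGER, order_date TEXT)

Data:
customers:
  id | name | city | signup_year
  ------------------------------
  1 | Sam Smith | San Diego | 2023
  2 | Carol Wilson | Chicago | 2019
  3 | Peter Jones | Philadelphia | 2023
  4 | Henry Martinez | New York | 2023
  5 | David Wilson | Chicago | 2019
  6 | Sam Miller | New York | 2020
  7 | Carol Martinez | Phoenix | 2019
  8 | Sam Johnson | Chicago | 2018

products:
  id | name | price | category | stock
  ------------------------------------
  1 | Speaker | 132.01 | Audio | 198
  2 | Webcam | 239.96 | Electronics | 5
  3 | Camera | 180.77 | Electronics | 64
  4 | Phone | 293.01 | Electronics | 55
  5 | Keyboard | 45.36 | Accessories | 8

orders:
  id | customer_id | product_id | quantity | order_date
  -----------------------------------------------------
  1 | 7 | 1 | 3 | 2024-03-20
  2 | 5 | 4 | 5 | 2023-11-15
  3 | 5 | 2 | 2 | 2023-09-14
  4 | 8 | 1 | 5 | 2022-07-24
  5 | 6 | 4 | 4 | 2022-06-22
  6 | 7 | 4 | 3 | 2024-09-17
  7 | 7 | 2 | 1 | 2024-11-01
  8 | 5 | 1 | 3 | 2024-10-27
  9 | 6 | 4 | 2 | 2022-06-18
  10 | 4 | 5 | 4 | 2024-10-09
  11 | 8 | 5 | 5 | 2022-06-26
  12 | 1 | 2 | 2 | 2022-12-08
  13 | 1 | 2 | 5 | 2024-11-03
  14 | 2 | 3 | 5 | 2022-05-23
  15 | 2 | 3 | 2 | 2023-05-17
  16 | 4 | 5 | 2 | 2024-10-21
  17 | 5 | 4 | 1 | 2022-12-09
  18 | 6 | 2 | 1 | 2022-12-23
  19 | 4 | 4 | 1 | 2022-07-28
SELECT p.name, COUNT(*) AS n FROM orders c JOIN products p ON c.product_id = p.id GROUP BY p.id, p.name ORDER BY n ASC

Execution result:
name | n
Camera | 2
Speaker | 3
Keyboard | 3
Webcam | 5
Phone | 6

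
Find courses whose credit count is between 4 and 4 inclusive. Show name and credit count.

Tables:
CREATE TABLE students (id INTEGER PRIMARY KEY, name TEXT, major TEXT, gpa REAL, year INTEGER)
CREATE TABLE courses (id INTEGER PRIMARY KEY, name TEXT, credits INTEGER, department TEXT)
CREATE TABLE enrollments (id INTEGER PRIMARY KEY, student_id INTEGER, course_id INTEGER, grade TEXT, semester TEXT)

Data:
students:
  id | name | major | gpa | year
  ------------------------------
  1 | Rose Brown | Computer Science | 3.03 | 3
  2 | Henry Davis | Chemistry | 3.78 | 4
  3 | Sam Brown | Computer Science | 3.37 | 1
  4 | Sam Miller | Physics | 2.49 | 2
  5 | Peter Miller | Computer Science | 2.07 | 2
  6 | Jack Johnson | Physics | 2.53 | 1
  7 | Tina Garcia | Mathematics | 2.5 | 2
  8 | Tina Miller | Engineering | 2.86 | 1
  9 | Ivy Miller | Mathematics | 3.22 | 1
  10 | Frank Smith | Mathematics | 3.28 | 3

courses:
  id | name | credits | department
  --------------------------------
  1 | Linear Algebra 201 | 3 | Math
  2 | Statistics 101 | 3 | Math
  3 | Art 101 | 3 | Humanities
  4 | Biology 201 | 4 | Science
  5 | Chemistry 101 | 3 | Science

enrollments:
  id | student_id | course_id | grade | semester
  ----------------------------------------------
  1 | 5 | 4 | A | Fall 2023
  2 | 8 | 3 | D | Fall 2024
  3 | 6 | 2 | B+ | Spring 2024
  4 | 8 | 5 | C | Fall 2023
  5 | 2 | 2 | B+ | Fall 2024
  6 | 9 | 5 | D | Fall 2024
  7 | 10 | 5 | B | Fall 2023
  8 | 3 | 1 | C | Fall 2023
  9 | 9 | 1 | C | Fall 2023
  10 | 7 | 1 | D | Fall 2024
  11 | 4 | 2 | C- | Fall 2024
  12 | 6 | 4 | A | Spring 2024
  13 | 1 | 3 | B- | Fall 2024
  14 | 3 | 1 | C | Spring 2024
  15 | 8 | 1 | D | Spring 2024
SELECT name, credits FROM courses WHERE credits BETWEEN 4 AND 4

Execution result:
name | credits
Biology 201 | 4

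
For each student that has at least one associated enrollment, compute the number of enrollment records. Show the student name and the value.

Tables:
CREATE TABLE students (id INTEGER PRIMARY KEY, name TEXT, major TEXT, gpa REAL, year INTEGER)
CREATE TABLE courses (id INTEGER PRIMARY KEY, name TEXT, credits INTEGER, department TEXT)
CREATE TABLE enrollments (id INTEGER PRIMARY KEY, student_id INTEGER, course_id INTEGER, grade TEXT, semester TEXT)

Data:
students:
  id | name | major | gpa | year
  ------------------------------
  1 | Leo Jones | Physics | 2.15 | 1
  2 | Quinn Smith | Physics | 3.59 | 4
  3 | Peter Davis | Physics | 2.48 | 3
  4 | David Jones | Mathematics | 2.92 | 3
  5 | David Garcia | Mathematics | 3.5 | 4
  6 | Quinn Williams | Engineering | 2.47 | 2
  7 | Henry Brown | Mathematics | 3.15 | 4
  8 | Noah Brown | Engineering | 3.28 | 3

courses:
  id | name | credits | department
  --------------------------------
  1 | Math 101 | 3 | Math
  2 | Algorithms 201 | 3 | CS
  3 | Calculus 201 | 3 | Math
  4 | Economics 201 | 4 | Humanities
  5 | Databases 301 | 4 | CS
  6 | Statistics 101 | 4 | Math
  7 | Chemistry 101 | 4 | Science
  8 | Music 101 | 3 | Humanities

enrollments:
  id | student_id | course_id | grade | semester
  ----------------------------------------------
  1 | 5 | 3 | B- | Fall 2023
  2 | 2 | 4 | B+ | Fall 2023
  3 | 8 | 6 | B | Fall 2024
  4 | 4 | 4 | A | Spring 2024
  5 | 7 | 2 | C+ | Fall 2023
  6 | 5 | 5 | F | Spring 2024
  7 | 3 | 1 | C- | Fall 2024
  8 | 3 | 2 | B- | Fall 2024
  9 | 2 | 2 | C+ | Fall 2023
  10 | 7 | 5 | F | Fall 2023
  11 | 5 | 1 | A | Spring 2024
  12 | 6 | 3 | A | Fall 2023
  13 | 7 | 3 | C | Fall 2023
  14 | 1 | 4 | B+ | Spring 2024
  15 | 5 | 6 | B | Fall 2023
SELECT p.name, COUNT(*) AS n FROM enrollments c JOIN students p ON c.student_id = p.id GROUP BY p.id, p.name

Execution result:
name | n
Leo Jones | 1
Quinn Smith | 2
Peter Davis | 2
David Jones | 1
David Garcia | 4
Quinn Williams | 1
Henry Brown | 3
Noah Brown | 1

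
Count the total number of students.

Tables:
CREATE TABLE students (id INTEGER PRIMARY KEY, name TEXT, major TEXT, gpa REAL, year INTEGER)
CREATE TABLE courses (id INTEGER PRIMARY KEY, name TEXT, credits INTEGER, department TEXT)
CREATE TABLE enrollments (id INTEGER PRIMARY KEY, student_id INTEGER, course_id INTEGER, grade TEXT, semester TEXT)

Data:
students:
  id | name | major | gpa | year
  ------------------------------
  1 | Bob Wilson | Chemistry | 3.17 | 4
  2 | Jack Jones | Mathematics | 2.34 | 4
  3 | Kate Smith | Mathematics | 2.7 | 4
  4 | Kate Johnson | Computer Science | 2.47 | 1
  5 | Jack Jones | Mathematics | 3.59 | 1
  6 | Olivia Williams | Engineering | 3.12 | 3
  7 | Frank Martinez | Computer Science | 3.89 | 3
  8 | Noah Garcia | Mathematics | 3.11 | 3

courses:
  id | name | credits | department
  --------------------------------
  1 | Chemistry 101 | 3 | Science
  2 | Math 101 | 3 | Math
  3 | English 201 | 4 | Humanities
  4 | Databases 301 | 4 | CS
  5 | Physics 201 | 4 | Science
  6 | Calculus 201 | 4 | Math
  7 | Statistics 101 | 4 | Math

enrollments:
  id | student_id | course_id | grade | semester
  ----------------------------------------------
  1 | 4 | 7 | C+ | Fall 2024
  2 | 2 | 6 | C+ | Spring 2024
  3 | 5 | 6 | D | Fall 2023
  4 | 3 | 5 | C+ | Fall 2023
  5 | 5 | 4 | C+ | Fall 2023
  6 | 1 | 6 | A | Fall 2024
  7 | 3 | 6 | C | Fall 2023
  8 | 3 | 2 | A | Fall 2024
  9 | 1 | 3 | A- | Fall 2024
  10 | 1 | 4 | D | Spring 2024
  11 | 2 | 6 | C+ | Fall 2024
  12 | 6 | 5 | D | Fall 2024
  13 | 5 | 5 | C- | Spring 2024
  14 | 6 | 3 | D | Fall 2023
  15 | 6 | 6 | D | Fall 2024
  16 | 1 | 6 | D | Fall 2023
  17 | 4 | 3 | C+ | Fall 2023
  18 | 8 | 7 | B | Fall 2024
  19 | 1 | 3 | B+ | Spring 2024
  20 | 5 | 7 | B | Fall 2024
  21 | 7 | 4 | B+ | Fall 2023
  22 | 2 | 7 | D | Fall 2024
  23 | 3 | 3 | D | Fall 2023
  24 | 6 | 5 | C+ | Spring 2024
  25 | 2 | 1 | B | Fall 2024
SELECT COUNT(*) FROM students

Execution result:
8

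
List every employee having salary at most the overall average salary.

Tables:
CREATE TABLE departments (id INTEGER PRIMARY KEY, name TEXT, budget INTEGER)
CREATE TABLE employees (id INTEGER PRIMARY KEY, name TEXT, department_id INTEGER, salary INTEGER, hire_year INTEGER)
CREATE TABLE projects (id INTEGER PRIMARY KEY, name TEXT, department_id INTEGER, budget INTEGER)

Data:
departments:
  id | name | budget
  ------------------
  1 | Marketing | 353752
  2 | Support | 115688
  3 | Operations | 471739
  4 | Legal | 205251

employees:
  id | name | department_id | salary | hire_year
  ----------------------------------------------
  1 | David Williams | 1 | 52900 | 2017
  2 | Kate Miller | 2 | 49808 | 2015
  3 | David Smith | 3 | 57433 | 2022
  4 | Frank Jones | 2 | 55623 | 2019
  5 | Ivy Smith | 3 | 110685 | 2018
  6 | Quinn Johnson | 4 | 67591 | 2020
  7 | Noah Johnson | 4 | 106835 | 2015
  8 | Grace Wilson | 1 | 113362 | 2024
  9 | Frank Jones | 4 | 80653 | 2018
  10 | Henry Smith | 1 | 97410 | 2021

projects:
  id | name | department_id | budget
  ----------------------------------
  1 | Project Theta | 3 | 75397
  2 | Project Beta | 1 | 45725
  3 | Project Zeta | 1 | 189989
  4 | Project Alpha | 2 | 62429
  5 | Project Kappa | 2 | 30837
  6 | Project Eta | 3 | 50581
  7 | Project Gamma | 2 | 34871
SELECT name, salary FROM employees WHERE salary <= (SELECT AVG(salary) FROM employees)

Execution result:
name | salary
David Williams | 52900
Kate Miller | 49808
David Smith | 57433
Frank Jones | 55623
Quinn Johnson | 67591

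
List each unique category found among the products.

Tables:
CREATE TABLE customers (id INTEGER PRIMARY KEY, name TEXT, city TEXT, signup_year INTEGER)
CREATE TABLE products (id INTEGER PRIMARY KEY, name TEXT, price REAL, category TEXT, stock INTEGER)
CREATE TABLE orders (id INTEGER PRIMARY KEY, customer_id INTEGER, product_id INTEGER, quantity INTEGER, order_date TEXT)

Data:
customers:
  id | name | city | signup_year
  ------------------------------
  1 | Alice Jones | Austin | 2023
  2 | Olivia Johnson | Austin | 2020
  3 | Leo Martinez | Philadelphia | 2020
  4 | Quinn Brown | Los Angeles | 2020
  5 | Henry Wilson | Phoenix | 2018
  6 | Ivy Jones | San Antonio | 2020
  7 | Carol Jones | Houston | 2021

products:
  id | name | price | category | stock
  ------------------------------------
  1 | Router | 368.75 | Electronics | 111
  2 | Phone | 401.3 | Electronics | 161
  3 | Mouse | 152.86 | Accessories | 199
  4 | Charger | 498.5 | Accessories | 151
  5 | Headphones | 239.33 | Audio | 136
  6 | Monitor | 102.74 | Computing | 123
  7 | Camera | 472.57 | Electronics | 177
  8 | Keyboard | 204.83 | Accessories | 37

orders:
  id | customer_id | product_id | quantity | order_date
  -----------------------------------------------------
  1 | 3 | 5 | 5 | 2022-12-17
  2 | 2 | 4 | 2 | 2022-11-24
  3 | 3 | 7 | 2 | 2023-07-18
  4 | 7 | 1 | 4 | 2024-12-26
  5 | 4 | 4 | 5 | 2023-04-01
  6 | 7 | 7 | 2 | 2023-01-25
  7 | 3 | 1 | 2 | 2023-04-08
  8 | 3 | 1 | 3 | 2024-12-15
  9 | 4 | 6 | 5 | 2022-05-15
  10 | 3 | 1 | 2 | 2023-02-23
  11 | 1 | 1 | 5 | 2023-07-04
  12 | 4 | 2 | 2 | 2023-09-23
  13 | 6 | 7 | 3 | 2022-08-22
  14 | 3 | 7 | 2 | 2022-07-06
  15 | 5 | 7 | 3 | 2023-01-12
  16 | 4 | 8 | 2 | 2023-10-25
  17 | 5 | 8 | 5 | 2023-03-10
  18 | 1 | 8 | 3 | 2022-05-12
SELECT DISTINCT category FROM products

Execution result:
category
Electronics
Accessories
Audio
Computing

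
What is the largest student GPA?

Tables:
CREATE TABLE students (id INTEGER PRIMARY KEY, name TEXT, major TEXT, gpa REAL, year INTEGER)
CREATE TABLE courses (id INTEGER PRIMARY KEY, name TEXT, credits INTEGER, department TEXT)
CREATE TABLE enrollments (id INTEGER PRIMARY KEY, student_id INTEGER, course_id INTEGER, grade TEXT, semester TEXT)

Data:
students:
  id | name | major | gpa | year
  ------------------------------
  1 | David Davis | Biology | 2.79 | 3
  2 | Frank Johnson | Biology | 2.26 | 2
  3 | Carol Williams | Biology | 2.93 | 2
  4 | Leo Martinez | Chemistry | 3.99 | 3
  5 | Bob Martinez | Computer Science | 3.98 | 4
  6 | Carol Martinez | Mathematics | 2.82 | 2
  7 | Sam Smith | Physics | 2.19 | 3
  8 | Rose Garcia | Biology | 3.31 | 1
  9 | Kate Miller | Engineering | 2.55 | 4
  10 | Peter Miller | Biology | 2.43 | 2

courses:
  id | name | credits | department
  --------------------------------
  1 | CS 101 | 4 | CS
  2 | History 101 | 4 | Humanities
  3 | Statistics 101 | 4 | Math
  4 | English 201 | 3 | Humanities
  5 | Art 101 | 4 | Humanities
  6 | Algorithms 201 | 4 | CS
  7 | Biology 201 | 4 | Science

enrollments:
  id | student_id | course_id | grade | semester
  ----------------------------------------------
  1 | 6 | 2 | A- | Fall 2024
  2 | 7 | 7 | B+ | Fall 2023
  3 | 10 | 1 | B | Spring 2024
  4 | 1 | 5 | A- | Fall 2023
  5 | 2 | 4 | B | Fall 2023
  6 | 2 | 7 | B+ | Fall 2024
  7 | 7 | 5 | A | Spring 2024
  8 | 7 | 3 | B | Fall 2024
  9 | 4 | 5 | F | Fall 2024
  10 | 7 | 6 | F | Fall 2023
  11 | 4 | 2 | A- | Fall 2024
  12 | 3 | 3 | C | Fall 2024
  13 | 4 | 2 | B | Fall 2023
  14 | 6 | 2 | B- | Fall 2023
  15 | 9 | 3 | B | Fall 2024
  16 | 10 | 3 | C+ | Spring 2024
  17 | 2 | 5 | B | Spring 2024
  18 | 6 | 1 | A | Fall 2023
SELECT MAX(gpa) FROM students

Execution result:
3.99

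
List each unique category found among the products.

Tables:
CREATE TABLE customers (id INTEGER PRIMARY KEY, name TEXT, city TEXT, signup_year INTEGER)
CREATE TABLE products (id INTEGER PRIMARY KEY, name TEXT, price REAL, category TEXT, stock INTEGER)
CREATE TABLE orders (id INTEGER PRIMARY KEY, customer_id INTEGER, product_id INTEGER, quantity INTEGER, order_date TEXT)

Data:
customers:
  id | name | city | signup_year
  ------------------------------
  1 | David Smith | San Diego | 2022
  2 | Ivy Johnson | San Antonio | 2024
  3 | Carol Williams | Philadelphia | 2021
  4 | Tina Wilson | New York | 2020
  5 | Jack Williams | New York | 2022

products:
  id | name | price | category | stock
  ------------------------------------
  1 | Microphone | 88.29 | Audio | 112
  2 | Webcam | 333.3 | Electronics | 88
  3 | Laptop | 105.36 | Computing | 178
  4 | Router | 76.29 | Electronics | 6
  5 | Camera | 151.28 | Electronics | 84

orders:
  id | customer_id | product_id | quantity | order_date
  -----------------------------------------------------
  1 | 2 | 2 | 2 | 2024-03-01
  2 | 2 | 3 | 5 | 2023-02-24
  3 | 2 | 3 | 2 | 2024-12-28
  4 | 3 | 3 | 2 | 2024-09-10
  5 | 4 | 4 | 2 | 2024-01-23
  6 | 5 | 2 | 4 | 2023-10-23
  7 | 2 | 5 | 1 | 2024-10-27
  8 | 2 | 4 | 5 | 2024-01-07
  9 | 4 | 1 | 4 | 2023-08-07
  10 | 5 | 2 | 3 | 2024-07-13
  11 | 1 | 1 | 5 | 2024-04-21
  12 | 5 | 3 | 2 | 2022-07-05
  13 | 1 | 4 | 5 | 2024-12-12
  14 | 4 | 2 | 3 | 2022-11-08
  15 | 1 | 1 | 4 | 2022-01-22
SELECT DISTINCT category FROM products

Execution result:
category
Audio
Electronics
Computing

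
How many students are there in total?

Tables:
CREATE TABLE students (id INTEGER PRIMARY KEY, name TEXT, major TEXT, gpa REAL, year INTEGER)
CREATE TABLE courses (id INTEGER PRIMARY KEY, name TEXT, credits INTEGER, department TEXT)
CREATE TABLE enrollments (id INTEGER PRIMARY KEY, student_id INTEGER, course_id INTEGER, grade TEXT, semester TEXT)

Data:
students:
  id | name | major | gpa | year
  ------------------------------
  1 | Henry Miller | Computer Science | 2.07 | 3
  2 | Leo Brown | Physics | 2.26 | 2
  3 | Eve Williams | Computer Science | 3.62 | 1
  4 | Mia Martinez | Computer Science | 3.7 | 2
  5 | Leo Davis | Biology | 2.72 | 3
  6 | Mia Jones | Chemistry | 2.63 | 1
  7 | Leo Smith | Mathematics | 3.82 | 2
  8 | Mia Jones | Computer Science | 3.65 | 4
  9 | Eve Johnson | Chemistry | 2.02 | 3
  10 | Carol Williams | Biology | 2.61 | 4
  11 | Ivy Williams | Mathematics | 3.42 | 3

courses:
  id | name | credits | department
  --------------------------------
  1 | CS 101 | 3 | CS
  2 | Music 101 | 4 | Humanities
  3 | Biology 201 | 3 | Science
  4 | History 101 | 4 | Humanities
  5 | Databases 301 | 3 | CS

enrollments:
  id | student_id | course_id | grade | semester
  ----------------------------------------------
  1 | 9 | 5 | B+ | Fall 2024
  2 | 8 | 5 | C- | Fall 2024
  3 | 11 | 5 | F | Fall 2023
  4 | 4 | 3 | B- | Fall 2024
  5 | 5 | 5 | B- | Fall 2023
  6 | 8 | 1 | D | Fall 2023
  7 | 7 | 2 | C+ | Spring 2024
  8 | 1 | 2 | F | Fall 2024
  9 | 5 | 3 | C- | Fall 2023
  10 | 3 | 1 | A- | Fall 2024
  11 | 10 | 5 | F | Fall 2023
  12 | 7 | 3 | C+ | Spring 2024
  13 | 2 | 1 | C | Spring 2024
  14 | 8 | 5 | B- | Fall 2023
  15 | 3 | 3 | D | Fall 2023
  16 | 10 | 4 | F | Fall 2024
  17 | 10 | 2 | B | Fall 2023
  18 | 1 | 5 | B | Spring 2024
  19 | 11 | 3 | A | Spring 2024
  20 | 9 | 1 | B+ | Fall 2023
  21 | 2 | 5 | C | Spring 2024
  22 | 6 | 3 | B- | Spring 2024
SELECT COUNT(*) FROM students

Execution result:
11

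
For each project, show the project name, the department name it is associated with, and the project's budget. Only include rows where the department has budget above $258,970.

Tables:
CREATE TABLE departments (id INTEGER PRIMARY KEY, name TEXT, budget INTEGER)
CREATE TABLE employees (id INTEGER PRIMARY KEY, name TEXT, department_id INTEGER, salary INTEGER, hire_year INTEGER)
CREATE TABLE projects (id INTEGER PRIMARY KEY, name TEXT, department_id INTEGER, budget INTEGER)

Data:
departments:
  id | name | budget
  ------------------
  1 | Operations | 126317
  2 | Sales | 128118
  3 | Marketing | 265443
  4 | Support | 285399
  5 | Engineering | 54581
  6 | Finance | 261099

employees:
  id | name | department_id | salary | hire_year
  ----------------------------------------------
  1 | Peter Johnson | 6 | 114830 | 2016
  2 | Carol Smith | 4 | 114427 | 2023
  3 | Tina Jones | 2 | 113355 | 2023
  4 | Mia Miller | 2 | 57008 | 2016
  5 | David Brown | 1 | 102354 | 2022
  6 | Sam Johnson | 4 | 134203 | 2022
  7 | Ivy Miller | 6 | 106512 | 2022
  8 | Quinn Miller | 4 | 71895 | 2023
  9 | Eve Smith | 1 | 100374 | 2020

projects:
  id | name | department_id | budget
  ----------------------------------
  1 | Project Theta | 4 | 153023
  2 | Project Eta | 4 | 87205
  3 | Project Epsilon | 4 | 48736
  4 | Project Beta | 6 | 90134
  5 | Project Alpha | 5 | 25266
SELECT c.name, p.name AS department, c.budget FROM projects c JOIN departments p ON c.department_id = p.id WHERE p.budget > 258970

Execution result:
name | department | budget
Project Theta | Support | 153023
Project Eta | Support | 87205
Project Epsilon | Support | 48736
Project Beta | Finance | 90134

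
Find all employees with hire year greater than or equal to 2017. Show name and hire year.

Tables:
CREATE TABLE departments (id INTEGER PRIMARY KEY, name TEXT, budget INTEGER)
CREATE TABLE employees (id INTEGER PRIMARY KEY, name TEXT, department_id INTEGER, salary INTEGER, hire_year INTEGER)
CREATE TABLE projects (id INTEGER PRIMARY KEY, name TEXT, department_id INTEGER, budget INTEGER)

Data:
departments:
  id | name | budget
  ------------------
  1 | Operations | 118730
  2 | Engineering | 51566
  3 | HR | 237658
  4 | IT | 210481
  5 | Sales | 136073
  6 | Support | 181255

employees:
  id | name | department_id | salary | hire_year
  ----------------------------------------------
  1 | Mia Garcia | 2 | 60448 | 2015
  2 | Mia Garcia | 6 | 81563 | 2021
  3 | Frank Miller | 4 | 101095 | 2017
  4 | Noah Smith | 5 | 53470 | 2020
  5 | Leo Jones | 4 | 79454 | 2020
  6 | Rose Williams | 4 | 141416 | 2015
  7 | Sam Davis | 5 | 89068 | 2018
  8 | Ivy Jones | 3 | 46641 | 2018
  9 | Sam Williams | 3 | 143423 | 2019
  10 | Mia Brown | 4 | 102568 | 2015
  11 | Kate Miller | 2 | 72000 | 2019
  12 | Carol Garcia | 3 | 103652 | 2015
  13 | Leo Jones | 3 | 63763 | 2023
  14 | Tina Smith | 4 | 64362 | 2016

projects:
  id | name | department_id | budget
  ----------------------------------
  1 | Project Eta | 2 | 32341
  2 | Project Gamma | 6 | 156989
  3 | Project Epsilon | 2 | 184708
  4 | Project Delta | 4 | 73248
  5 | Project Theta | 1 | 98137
SELECT name, hire_year FROM employees WHERE hire_year >= 2017

Execution result:
name | hire_year
Mia Garcia | 2021
Frank Miller | 2017
Noah Smith | 2020
Leo Jones | 2020
Sam Davis | 2018
Ivy Jones | 2018
Sam Williams | 2019
Kate Miller | 2019
Leo Jones | 2023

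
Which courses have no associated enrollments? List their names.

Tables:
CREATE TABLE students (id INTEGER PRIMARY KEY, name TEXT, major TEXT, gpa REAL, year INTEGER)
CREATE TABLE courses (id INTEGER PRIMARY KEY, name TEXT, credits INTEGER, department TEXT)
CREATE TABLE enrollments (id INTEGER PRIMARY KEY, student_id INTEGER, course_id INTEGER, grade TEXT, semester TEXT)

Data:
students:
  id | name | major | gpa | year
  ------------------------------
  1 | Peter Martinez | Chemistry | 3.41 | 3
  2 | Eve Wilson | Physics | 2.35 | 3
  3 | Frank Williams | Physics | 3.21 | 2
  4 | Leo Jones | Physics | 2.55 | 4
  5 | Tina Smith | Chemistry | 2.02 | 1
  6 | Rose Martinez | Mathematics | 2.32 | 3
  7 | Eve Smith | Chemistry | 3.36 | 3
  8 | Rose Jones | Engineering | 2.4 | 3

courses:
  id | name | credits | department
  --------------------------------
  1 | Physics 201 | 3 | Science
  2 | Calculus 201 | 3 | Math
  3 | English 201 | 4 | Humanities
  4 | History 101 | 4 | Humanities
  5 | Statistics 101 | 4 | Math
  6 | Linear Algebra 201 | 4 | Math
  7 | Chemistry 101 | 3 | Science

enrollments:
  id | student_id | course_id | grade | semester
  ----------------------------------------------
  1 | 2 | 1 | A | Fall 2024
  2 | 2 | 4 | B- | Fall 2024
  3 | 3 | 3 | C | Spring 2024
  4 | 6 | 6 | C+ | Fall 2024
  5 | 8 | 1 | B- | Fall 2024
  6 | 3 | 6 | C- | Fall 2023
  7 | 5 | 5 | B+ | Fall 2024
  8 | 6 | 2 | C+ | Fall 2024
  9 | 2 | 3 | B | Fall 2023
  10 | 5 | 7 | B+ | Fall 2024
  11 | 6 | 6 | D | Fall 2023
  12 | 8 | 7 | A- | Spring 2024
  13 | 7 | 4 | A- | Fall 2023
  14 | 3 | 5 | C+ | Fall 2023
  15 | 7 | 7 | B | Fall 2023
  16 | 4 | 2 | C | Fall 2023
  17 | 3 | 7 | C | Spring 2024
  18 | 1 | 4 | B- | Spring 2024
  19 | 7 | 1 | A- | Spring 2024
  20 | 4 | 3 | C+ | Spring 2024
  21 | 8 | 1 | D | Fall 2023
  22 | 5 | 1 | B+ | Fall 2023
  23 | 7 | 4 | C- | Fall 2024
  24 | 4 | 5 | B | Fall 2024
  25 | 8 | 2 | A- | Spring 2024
SELECT p.name FROM courses p LEFT JOIN enrollments c ON c.course_id = p.id WHERE c.id IS NULL

Execution result:
(no rows)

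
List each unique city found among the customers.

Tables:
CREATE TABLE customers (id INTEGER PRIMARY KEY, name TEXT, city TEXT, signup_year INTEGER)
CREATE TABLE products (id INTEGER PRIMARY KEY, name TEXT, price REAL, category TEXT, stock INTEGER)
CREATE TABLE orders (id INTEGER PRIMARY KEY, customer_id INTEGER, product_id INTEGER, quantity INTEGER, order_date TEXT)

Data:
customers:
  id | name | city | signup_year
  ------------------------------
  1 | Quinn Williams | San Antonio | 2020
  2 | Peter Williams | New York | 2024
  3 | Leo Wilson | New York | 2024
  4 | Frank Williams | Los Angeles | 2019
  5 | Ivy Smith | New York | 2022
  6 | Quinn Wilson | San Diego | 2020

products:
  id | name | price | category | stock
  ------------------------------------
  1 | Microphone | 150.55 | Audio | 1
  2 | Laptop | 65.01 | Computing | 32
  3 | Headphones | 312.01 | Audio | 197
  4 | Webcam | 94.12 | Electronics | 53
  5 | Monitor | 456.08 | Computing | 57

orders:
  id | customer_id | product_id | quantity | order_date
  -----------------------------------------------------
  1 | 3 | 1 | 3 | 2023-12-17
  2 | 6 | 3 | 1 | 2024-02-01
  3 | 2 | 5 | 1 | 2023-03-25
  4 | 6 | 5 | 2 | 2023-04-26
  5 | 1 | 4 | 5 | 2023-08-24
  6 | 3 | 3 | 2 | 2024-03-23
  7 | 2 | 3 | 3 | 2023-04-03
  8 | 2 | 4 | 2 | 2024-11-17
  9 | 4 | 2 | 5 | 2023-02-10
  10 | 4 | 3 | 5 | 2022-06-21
SELECT DISTINCT city FROM customers

Execution result:
city
San Antonio
New York
Los Angeles
San Diego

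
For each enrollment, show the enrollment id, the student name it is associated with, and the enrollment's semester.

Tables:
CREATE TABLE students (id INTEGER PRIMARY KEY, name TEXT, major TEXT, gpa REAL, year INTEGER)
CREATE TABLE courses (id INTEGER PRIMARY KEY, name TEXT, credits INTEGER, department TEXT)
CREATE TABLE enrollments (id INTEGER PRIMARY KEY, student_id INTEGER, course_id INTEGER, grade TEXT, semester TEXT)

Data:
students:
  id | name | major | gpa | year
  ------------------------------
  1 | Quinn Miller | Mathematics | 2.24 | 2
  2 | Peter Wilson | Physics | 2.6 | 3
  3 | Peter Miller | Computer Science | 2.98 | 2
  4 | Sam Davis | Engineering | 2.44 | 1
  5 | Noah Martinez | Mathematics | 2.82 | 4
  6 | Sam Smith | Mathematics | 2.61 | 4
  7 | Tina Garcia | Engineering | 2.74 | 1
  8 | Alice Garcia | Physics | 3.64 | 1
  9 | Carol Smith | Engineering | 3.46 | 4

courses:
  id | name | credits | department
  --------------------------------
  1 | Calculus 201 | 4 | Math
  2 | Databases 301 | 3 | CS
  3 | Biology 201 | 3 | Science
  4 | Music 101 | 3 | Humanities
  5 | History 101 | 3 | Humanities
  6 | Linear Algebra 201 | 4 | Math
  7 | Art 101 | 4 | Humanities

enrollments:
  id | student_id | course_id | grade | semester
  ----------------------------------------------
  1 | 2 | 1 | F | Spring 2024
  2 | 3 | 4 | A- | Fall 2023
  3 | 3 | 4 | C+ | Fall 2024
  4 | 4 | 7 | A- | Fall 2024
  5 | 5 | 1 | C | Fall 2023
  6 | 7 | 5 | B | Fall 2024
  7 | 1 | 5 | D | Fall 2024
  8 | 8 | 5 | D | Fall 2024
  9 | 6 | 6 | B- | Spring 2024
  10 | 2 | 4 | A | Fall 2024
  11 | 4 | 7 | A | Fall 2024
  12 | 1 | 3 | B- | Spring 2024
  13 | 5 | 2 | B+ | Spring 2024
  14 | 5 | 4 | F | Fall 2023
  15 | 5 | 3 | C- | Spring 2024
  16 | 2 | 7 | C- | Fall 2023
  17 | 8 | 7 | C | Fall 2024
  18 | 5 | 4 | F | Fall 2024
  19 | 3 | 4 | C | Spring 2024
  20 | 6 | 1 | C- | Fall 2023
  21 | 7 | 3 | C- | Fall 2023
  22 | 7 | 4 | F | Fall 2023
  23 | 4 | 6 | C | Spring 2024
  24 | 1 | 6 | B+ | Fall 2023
SELECT c.id, p.name AS student, c.semester FROM enrollments c JOIN students p ON c.student_id = p.id

Execution result:
id | student | semester
1 | Peter Wilson | Spring 2024
2 | Peter Miller | Fall 2023
3 | Peter Miller | Fall 2024
4 | Sam Davis | Fall 2024
5 | Noah Martinez | Fall 2023
6 | Tina Garcia | Fall 2024
7 | Quinn Miller | Fall 2024
8 | Alice Garcia | Fall 2024
9 | Sam Smith | Spring 2024
10 | Peter Wilson | Fall 2024
11 | Sam Davis | Fall 2024
12 | Quinn Miller | Spring 2024
13 | Noah Martinez | Spring 2024
14 | Noah Martinez | Fall 2023
15 | Noah Martinez | Spring 2024
16 | Peter Wilson | Fall 2023
17 | Alice Garcia | Fall 2024
18 | Noah Martinez | Fall 2024
19 | Peter Miller | Spring 2024
20 | Sam Smith | Fall 2023
21 | Tina Garcia | Fall 2023
22 | Tina Garcia | Fall 2023
23 | Sam Davis | Spring 2024
24 | Quinn Miller | Fall 2023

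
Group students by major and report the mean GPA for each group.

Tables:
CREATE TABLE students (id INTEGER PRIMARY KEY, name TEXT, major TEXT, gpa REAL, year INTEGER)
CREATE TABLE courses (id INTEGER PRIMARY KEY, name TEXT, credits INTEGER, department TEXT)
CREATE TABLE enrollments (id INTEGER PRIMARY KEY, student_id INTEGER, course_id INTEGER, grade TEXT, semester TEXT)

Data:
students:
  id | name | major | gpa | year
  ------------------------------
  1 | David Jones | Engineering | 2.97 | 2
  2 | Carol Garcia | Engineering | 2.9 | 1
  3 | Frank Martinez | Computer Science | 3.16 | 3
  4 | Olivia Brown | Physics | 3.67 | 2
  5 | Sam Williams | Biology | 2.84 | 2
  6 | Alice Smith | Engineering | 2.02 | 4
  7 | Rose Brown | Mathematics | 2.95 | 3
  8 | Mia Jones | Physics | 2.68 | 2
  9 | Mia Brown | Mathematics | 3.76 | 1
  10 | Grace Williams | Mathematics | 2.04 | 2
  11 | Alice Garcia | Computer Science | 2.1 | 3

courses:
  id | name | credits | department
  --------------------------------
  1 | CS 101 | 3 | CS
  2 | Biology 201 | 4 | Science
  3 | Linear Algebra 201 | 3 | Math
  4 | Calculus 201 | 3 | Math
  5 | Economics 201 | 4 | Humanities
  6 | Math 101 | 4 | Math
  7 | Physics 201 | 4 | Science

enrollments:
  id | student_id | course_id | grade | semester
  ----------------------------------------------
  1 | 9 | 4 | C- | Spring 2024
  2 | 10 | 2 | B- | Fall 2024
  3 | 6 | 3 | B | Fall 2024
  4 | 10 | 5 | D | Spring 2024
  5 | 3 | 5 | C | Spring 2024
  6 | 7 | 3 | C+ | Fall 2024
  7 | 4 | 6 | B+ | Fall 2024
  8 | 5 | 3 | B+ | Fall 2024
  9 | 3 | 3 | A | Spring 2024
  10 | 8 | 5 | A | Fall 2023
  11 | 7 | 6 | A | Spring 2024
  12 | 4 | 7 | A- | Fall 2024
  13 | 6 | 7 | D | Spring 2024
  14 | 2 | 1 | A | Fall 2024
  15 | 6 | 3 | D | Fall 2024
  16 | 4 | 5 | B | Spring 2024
SELECT major, AVG(gpa) AS avg_gpa FROM students GROUP BY major

Execution result:
major | avg_gpa
Biology | 2.84
Computer Science | 2.63
Engineering | 2.63
Mathematics | 2.92
Physics | 3.18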